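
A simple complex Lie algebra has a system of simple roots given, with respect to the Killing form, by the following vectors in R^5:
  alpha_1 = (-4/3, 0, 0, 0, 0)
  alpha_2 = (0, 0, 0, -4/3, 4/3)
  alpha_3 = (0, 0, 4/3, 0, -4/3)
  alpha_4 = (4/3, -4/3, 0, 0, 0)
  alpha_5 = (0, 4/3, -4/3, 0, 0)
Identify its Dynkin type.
Compute the Cartan integers a_ij = 2(alpha_i, alpha_j)/(alpha_j, alpha_j); the resulting 5x5 Cartan matrix is
[[2, 0, 0, -1, 0], [0, 2, -1, 0, 0], [0, -1, 2, 0, -1], [-2, 0, 0, 2, -1], [0, 0, -1, -1, 2]].
The roots have two lengths (squared-length ratio 2:1); the short ones are alpha_{1}. The associated Dynkin diagram is a chain of 5 nodes with a double edge at one end; the terminal node there is the unique short simple root (B_5), so the type is B_5 (the algebra so(11)).

B_5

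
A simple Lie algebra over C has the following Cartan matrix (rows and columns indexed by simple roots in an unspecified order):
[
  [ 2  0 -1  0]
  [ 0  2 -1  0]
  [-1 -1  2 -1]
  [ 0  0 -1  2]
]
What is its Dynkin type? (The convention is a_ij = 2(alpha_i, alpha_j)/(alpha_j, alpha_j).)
D_4 (so(8))

The matrix has rank 4 with 2's on the diagonal. Reading the off-diagonal entries as Dynkin edges (a single edge where a_ij = a_ji = -1; a double or triple edge where a_ij * a_ji = 2 or 3), the diagram is a chain of 2 nodes with a fork of two nodes at one end (D_4). One simple-root ordering that puts it in standard form is (alpha_4, alpha_3, alpha_1, alpha_2). So the algebra is type D_4, i.e. so(8).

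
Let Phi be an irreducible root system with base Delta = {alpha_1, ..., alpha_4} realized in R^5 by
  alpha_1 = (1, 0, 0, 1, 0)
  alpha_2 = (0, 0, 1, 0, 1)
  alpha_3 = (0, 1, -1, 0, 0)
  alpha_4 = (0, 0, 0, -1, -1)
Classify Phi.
Compute the Cartan integers a_ij = 2(alpha_i, alpha_j)/(alpha_j, alpha_j); the resulting 4x4 Cartan matrix is
[[2, 0, 0, -1], [0, 2, -1, -1], [0, -1, 2, 0], [-1, -1, 0, 2]].
All simple roots have the same length, so the diagram is simply laced. The associated Dynkin diagram is a chain of 4 nodes with single edges (A_4), so the type is A_4 (the algebra sl(5)).

A_4 (sl(5))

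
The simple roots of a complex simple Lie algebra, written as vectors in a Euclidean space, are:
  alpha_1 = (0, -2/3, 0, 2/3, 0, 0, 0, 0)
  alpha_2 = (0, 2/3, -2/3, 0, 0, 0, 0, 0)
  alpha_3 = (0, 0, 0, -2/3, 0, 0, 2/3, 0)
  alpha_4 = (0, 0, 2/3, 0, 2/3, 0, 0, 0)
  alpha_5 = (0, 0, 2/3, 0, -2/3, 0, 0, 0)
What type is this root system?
Compute the Cartan integers a_ij = 2(alpha_i, alpha_j)/(alpha_j, alpha_j); the resulting 5x5 Cartan matrix is
[[2, -1, -1, 0, 0], [-1, 2, 0, -1, -1], [-1, 0, 2, 0, 0], [0, -1, 0, 2, 0], [0, -1, 0, 0, 2]].
All simple roots have the same length, so the diagram is simply laced. The associated Dynkin diagram is a chain of 3 nodes with a fork of two nodes at one end (D_5), so the type is D_5 (the algebra so(10)).

D_5 (so(10))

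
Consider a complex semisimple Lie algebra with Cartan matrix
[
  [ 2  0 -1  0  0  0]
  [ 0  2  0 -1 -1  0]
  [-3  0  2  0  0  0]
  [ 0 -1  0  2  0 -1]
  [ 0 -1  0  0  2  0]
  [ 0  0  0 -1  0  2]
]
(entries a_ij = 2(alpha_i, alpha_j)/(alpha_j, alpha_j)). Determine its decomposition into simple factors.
The diagram associated to this matrix has two connected components: the simple roots {alpha_2, alpha_4, alpha_5, alpha_6} form a chain of 4 nodes with single edges (A_4), and {alpha_1, alpha_3} form two nodes joined by a triple edge (G_2). A semisimple Lie algebra decomposes uniquely as the direct sum of simple ideals, one per connected component of its Dynkin diagram, so g ≅ A_4 ⊕ G_2 (dimension 24 + 14 = 38).

type A_4 + type G_2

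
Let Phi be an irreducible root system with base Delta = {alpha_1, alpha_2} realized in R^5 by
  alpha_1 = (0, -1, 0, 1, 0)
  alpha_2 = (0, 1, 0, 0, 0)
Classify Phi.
type B_2

Compute the Cartan integers a_ij = 2(alpha_i, alpha_j)/(alpha_j, alpha_j); the resulting 2x2 Cartan matrix is
[[2, -2], [-1, 2]].
The roots have two lengths (squared-length ratio 2:1); the short ones are alpha_{2}. The associated Dynkin diagram is a chain of 2 nodes with a double edge at one end; the terminal node there is the unique short simple root (B_2), so the type is B_2 (the algebra so(5)).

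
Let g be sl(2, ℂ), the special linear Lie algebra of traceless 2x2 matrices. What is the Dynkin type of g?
This is sl(2), which has dimension 2^2 - 1 = 3 and rank 2 - 1 = 1 (a Cartan subalgebra is the diagonal traceless matrices). In the classification of classical Lie algebras, the special linear algebra sl(n+1) has type A_n; here n = 1, so the Dynkin diagram is a chain of 1 nodes with single edges (A_1). Hence the type is A_1.

A_1 (sl(2))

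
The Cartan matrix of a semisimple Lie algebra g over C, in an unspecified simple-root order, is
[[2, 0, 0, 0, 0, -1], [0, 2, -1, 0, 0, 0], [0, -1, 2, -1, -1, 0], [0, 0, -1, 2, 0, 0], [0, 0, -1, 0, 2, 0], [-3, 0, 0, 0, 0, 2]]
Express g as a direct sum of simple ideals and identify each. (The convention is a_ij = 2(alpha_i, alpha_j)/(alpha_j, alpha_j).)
D_4 + G_2

The diagram associated to this matrix has two connected components: the simple roots {alpha_2, alpha_3, alpha_4, alpha_5} form a chain of 2 nodes with a fork of two nodes at one end (D_4), and {alpha_1, alpha_6} form two nodes joined by a triple edge (G_2). A semisimple Lie algebra decomposes uniquely as the direct sum of simple ideals, one per connected component of its Dynkin diagram, so g ≅ D_4 ⊕ G_2 (dimension 28 + 14 = 42).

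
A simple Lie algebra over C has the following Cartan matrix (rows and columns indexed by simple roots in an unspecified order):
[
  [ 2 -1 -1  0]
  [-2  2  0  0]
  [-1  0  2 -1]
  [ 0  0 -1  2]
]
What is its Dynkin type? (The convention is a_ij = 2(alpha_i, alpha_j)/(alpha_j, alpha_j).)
The matrix has rank 4 with 2's on the diagonal. Reading the off-diagonal entries as Dynkin edges (a single edge where a_ij = a_ji = -1; a double or triple edge where a_ij * a_ji = 2 or 3), the diagram is a chain of 4 nodes with a double edge at one end; the terminal node there is the unique long simple root (C_4). One simple-root ordering that puts it in standard form is (alpha_4, alpha_3, alpha_1, alpha_2). So the algebra is type C_4, i.e. sp(8).

C_4 (sp(8))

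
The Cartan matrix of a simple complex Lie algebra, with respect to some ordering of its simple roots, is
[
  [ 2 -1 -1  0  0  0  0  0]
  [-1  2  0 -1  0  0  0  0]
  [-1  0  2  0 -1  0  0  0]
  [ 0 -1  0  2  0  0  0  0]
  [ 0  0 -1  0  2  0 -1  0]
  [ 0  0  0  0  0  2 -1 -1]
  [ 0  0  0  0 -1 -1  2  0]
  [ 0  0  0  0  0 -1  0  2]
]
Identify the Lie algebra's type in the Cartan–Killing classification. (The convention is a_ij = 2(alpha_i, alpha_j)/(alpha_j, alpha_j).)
The matrix has rank 8 with 2's on the diagonal. Reading the off-diagonal entries as Dynkin edges (a single edge where a_ij = a_ji = -1; a double or triple edge where a_ij * a_ji = 2 or 3), the diagram is a chain of 8 nodes with single edges (A_8). One simple-root ordering that puts it in standard form is (alpha_4, alpha_2, alpha_1, alpha_3, alpha_5, alpha_7, alpha_6, alpha_8). So the algebra is type A_8, i.e. sl(9).

type A_8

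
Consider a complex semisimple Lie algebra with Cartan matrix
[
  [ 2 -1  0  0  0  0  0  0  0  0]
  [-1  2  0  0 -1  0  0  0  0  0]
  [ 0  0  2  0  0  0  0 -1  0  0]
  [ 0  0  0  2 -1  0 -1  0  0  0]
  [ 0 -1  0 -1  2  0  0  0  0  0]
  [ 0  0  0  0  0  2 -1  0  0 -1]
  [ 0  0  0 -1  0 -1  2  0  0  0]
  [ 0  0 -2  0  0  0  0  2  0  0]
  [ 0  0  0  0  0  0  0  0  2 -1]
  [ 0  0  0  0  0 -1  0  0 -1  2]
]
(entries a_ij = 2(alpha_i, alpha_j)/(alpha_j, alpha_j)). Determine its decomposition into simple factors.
The diagram associated to this matrix has two connected components: the simple roots {alpha_1, alpha_2, alpha_4, alpha_5, alpha_6, alpha_7, alpha_9, alpha_10} form a chain of 8 nodes with single edges (A_8), and {alpha_3, alpha_8} form a chain of 2 nodes with a double edge at one end; the terminal node there is the unique short simple root (B_2). A semisimple Lie algebra decomposes uniquely as the direct sum of simple ideals, one per connected component of its Dynkin diagram, so g ≅ A_8 ⊕ B_2 (dimension 80 + 10 = 90).

A_8 (sl(9)) + B_2 (so(5))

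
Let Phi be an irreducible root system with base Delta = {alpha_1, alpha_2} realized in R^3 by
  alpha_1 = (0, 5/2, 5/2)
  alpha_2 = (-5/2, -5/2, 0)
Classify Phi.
Compute the Cartan integers a_ij = 2(alpha_i, alpha_j)/(alpha_j, alpha_j); the resulting 2x2 Cartan matrix is
[[2, -1], [-1, 2]].
All simple roots have the same length, so the diagram is simply laced. The associated Dynkin diagram is a chain of 2 nodes with single edges (A_2), so the type is A_2 (the algebra sl(3)).

A_2 (sl(3))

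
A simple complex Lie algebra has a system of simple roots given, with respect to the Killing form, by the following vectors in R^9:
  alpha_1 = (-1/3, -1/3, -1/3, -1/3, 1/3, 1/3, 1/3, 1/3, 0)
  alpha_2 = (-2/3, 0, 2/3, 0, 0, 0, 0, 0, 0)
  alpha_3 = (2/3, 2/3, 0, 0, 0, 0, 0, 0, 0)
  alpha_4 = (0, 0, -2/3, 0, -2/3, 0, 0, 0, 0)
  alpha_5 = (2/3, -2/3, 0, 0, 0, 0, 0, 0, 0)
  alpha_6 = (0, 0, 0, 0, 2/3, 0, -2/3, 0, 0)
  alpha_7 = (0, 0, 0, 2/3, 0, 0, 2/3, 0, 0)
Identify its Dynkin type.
E_7

Compute the Cartan integers a_ij = 2(alpha_i, alpha_j)/(alpha_j, alpha_j); the resulting 7x7 Cartan matrix is
[[2, 0, -1, 0, 0, 0, 0], [0, 2, -1, -1, -1, 0, 0], [-1, -1, 2, 0, 0, 0, 0], [0, -1, 0, 2, 0, -1, 0], [0, -1, 0, 0, 2, 0, 0], [0, 0, 0, -1, 0, 2, -1], [0, 0, 0, 0, 0, -1, 2]].
All simple roots have the same length, so the diagram is simply laced. The associated Dynkin diagram is a chain of 6 nodes with one extra node attached to the third node from one end (E_7), so the type is E_7.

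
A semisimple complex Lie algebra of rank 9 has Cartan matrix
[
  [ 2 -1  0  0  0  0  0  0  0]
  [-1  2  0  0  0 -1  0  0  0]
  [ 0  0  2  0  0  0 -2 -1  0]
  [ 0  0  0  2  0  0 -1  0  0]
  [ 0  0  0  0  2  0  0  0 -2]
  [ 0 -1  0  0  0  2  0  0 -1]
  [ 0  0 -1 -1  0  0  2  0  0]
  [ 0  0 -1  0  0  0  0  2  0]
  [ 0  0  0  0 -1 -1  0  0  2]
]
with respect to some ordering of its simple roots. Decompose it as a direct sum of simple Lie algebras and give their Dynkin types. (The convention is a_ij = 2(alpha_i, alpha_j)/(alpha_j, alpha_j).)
The diagram associated to this matrix has two connected components: the simple roots {alpha_1, alpha_2, alpha_5, alpha_6, alpha_9} form a chain of 5 nodes with a double edge at one end; the terminal node there is the unique long simple root (C_5), and {alpha_3, alpha_4, alpha_7, alpha_8} form a chain of 4 nodes with a double edge between the middle two (F_4). A semisimple Lie algebra decomposes uniquely as the direct sum of simple ideals, one per connected component of its Dynkin diagram, so g ≅ C_5 ⊕ F_4 (dimension 55 + 52 = 107).

type C_5 + type F_4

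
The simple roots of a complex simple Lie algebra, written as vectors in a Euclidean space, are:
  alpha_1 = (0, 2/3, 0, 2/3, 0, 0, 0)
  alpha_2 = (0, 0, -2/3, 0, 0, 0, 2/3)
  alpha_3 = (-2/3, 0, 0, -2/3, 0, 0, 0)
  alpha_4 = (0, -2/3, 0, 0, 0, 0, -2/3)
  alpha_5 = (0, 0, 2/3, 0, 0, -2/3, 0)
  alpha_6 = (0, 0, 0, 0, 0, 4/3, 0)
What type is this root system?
Compute the Cartan integers a_ij = 2(alpha_i, alpha_j)/(alpha_j, alpha_j); the resulting 6x6 Cartan matrix is
[[2, 0, -1, -1, 0, 0], [0, 2, 0, -1, -1, 0], [-1, 0, 2, 0, 0, 0], [-1, -1, 0, 2, 0, 0], [0, -1, 0, 0, 2, -1], [0, 0, 0, 0, -2, 2]].
The roots have two lengths (squared-length ratio 2:1); the short ones are alpha_{1,2,3,4,5}. The associated Dynkin diagram is a chain of 6 nodes with a double edge at one end; the terminal node there is the unique long simple root (C_6), so the type is C_6 (the algebra sp(12)).

C6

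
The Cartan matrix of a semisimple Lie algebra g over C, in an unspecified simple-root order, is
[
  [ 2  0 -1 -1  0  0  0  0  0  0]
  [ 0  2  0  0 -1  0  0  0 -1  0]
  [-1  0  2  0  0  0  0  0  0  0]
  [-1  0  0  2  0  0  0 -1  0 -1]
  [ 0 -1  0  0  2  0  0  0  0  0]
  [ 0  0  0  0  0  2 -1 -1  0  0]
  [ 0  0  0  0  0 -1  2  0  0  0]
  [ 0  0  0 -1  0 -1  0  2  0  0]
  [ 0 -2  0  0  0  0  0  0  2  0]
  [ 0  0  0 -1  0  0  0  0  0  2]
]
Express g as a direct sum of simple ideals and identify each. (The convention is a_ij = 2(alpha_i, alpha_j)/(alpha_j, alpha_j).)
type C_3 ⊕ type E_7

The diagram associated to this matrix has two connected components: the simple roots {alpha_2, alpha_5, alpha_9} form a chain of 3 nodes with a double edge at one end; the terminal node there is the unique long simple root (C_3), and {alpha_1, alpha_3, alpha_4, alpha_6, alpha_7, alpha_8, alpha_10} form a chain of 6 nodes with one extra node attached to the third node from one end (E_7). A semisimple Lie algebra decomposes uniquely as the direct sum of simple ideals, one per connected component of its Dynkin diagram, so g ≅ C_3 ⊕ E_7 (dimension 21 + 133 = 154).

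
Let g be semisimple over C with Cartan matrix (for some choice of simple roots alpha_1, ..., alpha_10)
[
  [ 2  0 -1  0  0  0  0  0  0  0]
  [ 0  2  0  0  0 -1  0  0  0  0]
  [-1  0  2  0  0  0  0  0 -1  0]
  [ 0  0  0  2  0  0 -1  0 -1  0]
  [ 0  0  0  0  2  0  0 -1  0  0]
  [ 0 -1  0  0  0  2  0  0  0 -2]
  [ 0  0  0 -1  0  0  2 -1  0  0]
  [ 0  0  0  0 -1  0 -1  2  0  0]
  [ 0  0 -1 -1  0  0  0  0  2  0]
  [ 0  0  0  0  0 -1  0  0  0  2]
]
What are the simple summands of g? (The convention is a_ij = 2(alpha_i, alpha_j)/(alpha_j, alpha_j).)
The diagram associated to this matrix has two connected components: the simple roots {alpha_1, alpha_3, alpha_4, alpha_5, alpha_7, alpha_8, alpha_9} form a chain of 7 nodes with single edges (A_7), and {alpha_2, alpha_6, alpha_10} form a chain of 3 nodes with a double edge at one end; the terminal node there is the unique short simple root (B_3). A semisimple Lie algebra decomposes uniquely as the direct sum of simple ideals, one per connected component of its Dynkin diagram, so g ≅ A_7 ⊕ B_3 (dimension 63 + 21 = 84).

type A_7 + type B_3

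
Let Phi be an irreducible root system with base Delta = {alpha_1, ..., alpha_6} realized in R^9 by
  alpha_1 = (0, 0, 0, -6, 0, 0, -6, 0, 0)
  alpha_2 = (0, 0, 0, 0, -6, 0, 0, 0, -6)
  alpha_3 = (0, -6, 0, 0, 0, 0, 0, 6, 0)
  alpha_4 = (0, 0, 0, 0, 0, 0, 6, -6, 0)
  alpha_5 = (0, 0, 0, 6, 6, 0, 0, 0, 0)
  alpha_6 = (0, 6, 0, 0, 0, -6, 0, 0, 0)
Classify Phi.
type A_6

Compute the Cartan integers a_ij = 2(alpha_i, alpha_j)/(alpha_j, alpha_j); the resulting 6x6 Cartan matrix is
[[2, 0, 0, -1, -1, 0], [0, 2, 0, 0, -1, 0], [0, 0, 2, -1, 0, -1], [-1, 0, -1, 2, 0, 0], [-1, -1, 0, 0, 2, 0], [0, 0, -1, 0, 0, 2]].
All simple roots have the same length, so the diagram is simply laced. The associated Dynkin diagram is a chain of 6 nodes with single edges (A_6), so the type is A_6 (the algebra sl(7)).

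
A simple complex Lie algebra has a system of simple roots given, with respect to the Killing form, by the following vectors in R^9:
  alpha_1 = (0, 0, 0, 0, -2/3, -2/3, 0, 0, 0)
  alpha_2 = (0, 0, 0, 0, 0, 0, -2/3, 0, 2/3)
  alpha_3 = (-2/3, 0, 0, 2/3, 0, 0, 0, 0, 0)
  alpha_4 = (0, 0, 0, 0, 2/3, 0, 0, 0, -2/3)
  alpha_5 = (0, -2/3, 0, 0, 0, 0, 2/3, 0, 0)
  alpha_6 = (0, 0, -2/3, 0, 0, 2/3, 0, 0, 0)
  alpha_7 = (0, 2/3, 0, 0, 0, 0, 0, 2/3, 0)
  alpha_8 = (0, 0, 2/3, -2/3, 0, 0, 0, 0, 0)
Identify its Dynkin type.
A_8

Compute the Cartan integers a_ij = 2(alpha_i, alpha_j)/(alpha_j, alpha_j); the resulting 8x8 Cartan matrix is
[[2, 0, 0, -1, 0, -1, 0, 0], [0, 2, 0, -1, -1, 0, 0, 0], [0, 0, 2, 0, 0, 0, 0, -1], [-1, -1, 0, 2, 0, 0, 0, 0], [0, -1, 0, 0, 2, 0, -1, 0], [-1, 0, 0, 0, 0, 2, 0, -1], [0, 0, 0, 0, -1, 0, 2, 0], [0, 0, -1, 0, 0, -1, 0, 2]].
All simple roots have the same length, so the diagram is simply laced. The associated Dynkin diagram is a chain of 8 nodes with single edges (A_8), so the type is A_8 (the algebra sl(9)).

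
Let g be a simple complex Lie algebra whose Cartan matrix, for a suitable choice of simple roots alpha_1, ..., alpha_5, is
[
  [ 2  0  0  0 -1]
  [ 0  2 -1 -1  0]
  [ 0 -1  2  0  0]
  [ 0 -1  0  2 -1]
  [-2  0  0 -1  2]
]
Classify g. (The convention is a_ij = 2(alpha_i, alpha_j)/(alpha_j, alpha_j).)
The matrix has rank 5 with 2's on the diagonal. Reading the off-diagonal entries as Dynkin edges (a single edge where a_ij = a_ji = -1; a double or triple edge where a_ij * a_ji = 2 or 3), the diagram is a chain of 5 nodes with a double edge at one end; the terminal node there is the unique short simple root (B_5). One simple-root ordering that puts it in standard form is (alpha_3, alpha_2, alpha_4, alpha_5, alpha_1). So the algebra is type B_5, i.e. so(11).

B_5 (so(11))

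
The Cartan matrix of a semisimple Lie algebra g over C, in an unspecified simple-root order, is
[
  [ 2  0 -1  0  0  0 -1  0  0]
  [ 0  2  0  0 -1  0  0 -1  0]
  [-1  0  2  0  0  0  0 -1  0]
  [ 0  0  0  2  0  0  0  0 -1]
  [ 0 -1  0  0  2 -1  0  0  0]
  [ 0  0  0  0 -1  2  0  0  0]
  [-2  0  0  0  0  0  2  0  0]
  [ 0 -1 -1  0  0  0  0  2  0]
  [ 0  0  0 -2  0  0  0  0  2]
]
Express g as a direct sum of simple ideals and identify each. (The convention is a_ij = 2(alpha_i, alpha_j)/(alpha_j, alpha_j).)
B2 ⊕ C7

The diagram associated to this matrix has two connected components: the simple roots {alpha_4, alpha_9} form a chain of 2 nodes with a double edge at one end; the terminal node there is the unique short simple root (B_2), and {alpha_1, alpha_2, alpha_3, alpha_5, alpha_6, alpha_7, alpha_8} form a chain of 7 nodes with a double edge at one end; the terminal node there is the unique long simple root (C_7). A semisimple Lie algebra decomposes uniquely as the direct sum of simple ideals, one per connected component of its Dynkin diagram, so g ≅ B_2 ⊕ C_7 (dimension 10 + 105 = 115).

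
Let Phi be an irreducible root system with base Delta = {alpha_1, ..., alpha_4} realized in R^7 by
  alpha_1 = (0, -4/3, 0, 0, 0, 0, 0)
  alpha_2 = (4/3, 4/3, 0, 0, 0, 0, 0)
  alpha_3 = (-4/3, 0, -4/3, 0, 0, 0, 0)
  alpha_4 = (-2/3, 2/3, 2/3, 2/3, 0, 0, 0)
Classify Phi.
type F_4

Compute the Cartan integers a_ij = 2(alpha_i, alpha_j)/(alpha_j, alpha_j); the resulting 4x4 Cartan matrix is
[[2, -1, 0, -1], [-2, 2, -1, 0], [0, -1, 2, 0], [-1, 0, 0, 2]].
The roots have two lengths (squared-length ratio 2:1); the short ones are alpha_{1,4}. The associated Dynkin diagram is a chain of 4 nodes with a double edge between the middle two (F_4), so the type is F_4.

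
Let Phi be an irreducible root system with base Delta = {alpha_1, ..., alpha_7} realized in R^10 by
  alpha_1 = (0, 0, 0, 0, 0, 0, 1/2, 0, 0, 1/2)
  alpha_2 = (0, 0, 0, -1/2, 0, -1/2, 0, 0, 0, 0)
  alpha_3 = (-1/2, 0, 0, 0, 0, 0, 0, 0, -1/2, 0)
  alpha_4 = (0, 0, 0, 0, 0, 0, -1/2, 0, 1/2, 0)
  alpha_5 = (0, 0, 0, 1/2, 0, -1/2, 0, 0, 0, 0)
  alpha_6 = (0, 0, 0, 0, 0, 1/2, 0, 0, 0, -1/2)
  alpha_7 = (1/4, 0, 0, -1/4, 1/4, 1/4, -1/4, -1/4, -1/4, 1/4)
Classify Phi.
Compute the Cartan integers a_ij = 2(alpha_i, alpha_j)/(alpha_j, alpha_j); the resulting 7x7 Cartan matrix is
[[2, 0, 0, -1, 0, -1, 0], [0, 2, 0, 0, 0, -1, 0], [0, 0, 2, -1, 0, 0, 0], [-1, 0, -1, 2, 0, 0, 0], [0, 0, 0, 0, 2, -1, -1], [-1, -1, 0, 0, -1, 2, 0], [0, 0, 0, 0, -1, 0, 2]].
All simple roots have the same length, so the diagram is simply laced. The associated Dynkin diagram is a chain of 6 nodes with one extra node attached to the third node from one end (E_7), so the type is E_7.

E7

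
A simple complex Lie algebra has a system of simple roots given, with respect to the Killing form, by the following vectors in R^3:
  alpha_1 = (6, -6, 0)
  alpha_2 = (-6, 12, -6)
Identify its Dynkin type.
Compute the Cartan integers a_ij = 2(alpha_i, alpha_j)/(alpha_j, alpha_j); the resulting 2x2 Cartan matrix is
[[2, -1], [-3, 2]].
The roots have two lengths (squared-length ratio 3:1); the short ones are alpha_{1}. The associated Dynkin diagram is two nodes joined by a triple edge (G_2), so the type is G_2.

G_2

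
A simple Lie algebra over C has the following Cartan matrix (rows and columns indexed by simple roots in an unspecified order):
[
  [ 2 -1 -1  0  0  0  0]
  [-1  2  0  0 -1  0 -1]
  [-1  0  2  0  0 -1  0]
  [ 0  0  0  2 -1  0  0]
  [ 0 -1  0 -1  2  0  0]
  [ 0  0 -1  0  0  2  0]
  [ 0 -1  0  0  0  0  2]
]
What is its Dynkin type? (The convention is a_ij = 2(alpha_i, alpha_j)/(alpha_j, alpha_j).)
E7

The matrix has rank 7 with 2's on the diagonal. Reading the off-diagonal entries as Dynkin edges (a single edge where a_ij = a_ji = -1; a double or triple edge where a_ij * a_ji = 2 or 3), the diagram is a chain of 6 nodes with one extra node attached to the third node from one end (E_7). One simple-root ordering that puts it in standard form is (alpha_4, alpha_7, alpha_5, alpha_2, alpha_1, alpha_3, alpha_6). So the algebra is type E_7.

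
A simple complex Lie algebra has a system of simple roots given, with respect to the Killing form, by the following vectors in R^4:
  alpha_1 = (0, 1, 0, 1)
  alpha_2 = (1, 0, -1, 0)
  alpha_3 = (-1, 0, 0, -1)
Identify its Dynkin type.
Compute the Cartan integers a_ij = 2(alpha_i, alpha_j)/(alpha_j, alpha_j); the resulting 3x3 Cartan matrix is
[[2, 0, -1], [0, 2, -1], [-1, -1, 2]].
All simple roots have the same length, so the diagram is simply laced. The associated Dynkin diagram is a chain of 3 nodes with single edges (A_3), so the type is A_3 (the algebra sl(4)).

A_3 (sl(4))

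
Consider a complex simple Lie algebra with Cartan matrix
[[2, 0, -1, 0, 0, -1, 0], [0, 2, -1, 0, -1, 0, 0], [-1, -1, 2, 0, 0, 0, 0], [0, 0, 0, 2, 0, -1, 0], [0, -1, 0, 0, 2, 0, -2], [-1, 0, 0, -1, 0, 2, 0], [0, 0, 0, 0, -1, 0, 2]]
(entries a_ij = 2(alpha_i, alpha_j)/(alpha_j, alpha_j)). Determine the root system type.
type B_7

The matrix has rank 7 with 2's on the diagonal. Reading the off-diagonal entries as Dynkin edges (a single edge where a_ij = a_ji = -1; a double or triple edge where a_ij * a_ji = 2 or 3), the diagram is a chain of 7 nodes with a double edge at one end; the terminal node there is the unique short simple root (B_7). One simple-root ordering that puts it in standard form is (alpha_4, alpha_6, alpha_1, alpha_3, alpha_2, alpha_5, alpha_7). So the algebra is type B_7, i.e. so(15).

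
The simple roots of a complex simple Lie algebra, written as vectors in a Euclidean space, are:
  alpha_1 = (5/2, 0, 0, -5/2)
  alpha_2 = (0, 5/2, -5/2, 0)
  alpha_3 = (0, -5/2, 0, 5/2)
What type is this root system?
Compute the Cartan integers a_ij = 2(alpha_i, alpha_j)/(alpha_j, alpha_j); the resulting 3x3 Cartan matrix is
[[2, 0, -1], [0, 2, -1], [-1, -1, 2]].
All simple roots have the same length, so the diagram is simply laced. The associated Dynkin diagram is a chain of 3 nodes with single edges (A_3), so the type is A_3 (the algebra sl(4)).

A_3 (sl(4))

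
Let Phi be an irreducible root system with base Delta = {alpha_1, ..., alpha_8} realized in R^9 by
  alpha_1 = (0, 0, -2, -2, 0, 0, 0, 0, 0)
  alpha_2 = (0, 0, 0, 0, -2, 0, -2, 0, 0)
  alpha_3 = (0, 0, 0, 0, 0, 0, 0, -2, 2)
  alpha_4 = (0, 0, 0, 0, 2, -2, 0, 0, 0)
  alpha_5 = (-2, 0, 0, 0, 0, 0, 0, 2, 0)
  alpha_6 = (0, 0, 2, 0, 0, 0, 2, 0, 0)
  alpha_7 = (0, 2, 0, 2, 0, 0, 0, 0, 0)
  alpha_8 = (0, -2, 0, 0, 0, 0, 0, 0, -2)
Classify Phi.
Compute the Cartan integers a_ij = 2(alpha_i, alpha_j)/(alpha_j, alpha_j); the resulting 8x8 Cartan matrix is
[[2, 0, 0, 0, 0, -1, -1, 0], [0, 2, 0, -1, 0, -1, 0, 0], [0, 0, 2, 0, -1, 0, 0, -1], [0, -1, 0, 2, 0, 0, 0, 0], [0, 0, -1, 0, 2, 0, 0, 0], [-1, -1, 0, 0, 0, 2, 0, 0], [-1, 0, 0, 0, 0, 0, 2, -1], [0, 0, -1, 0, 0, 0, -1, 2]].
All simple roots have the same length, so the diagram is simply laced. The associated Dynkin diagram is a chain of 8 nodes with single edges (A_8), so the type is A_8 (the algebra sl(9)).

type A_8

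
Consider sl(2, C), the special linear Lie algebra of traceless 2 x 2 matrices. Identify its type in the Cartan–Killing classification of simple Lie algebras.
A1

This is sl(2), which has dimension 2^2 - 1 = 3 and rank 2 - 1 = 1 (a Cartan subalgebra is the diagonal traceless matrices). In the classification of classical Lie algebras, the special linear algebra sl(n+1) has type A_n; here n = 1, so the Dynkin diagram is a chain of 1 nodes with single edges (A_1). Hence the type is A_1.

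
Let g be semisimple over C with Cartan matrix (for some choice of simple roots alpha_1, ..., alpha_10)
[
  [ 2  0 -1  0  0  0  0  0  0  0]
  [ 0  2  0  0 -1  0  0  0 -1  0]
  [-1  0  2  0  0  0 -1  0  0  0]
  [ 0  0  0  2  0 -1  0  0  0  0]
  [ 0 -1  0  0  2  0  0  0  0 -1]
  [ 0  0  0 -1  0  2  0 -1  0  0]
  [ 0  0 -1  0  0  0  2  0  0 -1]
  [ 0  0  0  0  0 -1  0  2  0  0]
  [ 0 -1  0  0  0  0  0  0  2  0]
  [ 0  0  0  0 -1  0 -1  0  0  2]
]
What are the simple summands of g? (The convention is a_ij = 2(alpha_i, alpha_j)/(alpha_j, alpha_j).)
A_3 (sl(4)) ⊕ A_7 (sl(8))

The diagram associated to this matrix has two connected components: the simple roots {alpha_4, alpha_6, alpha_8} form a chain of 3 nodes with single edges (A_3), and {alpha_1, alpha_2, alpha_3, alpha_5, alpha_7, alpha_9, alpha_10} form a chain of 7 nodes with single edges (A_7). A semisimple Lie algebra decomposes uniquely as the direct sum of simple ideals, one per connected component of its Dynkin diagram, so g ≅ A_3 ⊕ A_7 (dimension 15 + 63 = 78).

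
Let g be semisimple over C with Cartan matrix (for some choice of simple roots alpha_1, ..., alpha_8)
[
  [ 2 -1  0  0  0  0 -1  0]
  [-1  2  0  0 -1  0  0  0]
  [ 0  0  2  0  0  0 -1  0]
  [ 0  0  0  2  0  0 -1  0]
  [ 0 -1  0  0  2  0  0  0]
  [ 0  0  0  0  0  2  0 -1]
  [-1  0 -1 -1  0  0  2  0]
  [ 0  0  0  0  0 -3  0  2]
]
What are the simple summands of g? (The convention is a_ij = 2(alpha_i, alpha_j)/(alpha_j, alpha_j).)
D6 + G2

The diagram associated to this matrix has two connected components: the simple roots {alpha_1, alpha_2, alpha_3, alpha_4, alpha_5, alpha_7} form a chain of 4 nodes with a fork of two nodes at one end (D_6), and {alpha_6, alpha_8} form two nodes joined by a triple edge (G_2). A semisimple Lie algebra decomposes uniquely as the direct sum of simple ideals, one per connected component of its Dynkin diagram, so g ≅ D_6 ⊕ G_2 (dimension 66 + 14 = 80).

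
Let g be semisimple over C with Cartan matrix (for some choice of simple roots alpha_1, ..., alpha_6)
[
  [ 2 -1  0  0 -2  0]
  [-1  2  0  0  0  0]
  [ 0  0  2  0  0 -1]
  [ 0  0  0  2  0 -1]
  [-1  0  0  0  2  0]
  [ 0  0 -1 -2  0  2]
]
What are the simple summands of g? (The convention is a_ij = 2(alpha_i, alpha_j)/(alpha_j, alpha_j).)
The diagram associated to this matrix has two connected components: the simple roots {alpha_1, alpha_2, alpha_5} form a chain of 3 nodes with a double edge at one end; the terminal node there is the unique short simple root (B_3), and {alpha_3, alpha_4, alpha_6} form a chain of 3 nodes with a double edge at one end; the terminal node there is the unique short simple root (B_3). A semisimple Lie algebra decomposes uniquely as the direct sum of simple ideals, one per connected component of its Dynkin diagram, so g ≅ B_3 ⊕ B_3 (dimension 21 + 21 = 42).

type B_3 ⊕ type B_3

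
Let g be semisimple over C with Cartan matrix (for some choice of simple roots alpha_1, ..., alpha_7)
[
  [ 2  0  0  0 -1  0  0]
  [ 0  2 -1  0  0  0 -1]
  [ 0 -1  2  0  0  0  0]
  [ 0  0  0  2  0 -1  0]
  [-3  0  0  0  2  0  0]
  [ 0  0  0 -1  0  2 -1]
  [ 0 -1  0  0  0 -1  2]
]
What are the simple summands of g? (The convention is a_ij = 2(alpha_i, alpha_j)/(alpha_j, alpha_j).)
A_5 ⊕ G_2

The diagram associated to this matrix has two connected components: the simple roots {alpha_2, alpha_3, alpha_4, alpha_6, alpha_7} form a chain of 5 nodes with single edges (A_5), and {alpha_1, alpha_5} form two nodes joined by a triple edge (G_2). A semisimple Lie algebra decomposes uniquely as the direct sum of simple ideals, one per connected component of its Dynkin diagram, so g ≅ A_5 ⊕ G_2 (dimension 35 + 14 = 49).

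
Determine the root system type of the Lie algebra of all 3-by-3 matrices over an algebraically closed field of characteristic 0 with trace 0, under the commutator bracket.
A_2 (sl(3))

This is sl(3), which has dimension 3^2 - 1 = 8 and rank 3 - 1 = 2 (a Cartan subalgebra is the diagonal traceless matrices). In the classification of classical Lie algebras, the special linear algebra sl(n+1) has type A_n; here n = 2, so the Dynkin diagram is a chain of 2 nodes with single edges (A_2). Hence the type is A_2.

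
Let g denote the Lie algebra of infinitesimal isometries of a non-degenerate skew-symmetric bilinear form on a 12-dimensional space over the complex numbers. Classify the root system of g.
This is sp(12), which has dimension 12(12+1)/2 = 78 and rank 12/2 = 6. In the classification of classical Lie algebras, the symplectic algebra sp(2n) has type C_n; here n = 6, so the Dynkin diagram is a chain of 6 nodes with a double edge at one end; the terminal node there is the unique long simple root (C_6). Hence the type is C_6.

type C_6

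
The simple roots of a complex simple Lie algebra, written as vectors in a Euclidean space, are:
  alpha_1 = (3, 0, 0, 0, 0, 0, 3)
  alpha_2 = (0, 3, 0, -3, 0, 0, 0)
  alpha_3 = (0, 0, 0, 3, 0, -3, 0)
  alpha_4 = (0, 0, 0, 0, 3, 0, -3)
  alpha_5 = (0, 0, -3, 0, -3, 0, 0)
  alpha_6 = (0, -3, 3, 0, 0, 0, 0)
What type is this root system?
A6

Compute the Cartan integers a_ij = 2(alpha_i, alpha_j)/(alpha_j, alpha_j); the resulting 6x6 Cartan matrix is
[[2, 0, 0, -1, 0, 0], [0, 2, -1, 0, 0, -1], [0, -1, 2, 0, 0, 0], [-1, 0, 0, 2, -1, 0], [0, 0, 0, -1, 2, -1], [0, -1, 0, 0, -1, 2]].
All simple roots have the same length, so the diagram is simply laced. The associated Dynkin diagram is a chain of 6 nodes with single edges (A_6), so the type is A_6 (the algebra sl(7)).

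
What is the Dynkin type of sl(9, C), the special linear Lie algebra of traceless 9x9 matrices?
A8

This is sl(9), which has dimension 9^2 - 1 = 80 and rank 9 - 1 = 8 (a Cartan subalgebra is the diagonal traceless matrices). In the classification of classical Lie algebras, the special linear algebra sl(n+1) has type A_n; here n = 8, so the Dynkin diagram is a chain of 8 nodes with single edges (A_8). Hence the type is A_8.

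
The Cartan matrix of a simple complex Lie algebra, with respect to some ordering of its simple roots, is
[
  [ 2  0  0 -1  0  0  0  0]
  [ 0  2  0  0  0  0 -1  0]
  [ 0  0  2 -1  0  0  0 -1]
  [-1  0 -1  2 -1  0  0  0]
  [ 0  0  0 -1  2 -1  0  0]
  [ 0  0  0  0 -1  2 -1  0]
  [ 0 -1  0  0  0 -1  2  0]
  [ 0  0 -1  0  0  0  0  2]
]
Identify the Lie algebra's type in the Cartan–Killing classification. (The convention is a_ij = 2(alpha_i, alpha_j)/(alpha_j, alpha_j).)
type E_8

The matrix has rank 8 with 2's on the diagonal. Reading the off-diagonal entries as Dynkin edges (a single edge where a_ij = a_ji = -1; a double or triple edge where a_ij * a_ji = 2 or 3), the diagram is a chain of 7 nodes with one extra node attached to the third node from one end (E_8). One simple-root ordering that puts it in standard form is (alpha_8, alpha_1, alpha_3, alpha_4, alpha_5, alpha_6, alpha_7, alpha_2). So the algebra is type E_8.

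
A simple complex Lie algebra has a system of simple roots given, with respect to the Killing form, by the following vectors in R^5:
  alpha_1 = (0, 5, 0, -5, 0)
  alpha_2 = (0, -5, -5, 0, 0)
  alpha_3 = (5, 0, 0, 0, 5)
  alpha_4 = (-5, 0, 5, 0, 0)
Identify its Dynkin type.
A4

Compute the Cartan integers a_ij = 2(alpha_i, alpha_j)/(alpha_j, alpha_j); the resulting 4x4 Cartan matrix is
[[2, -1, 0, 0], [-1, 2, 0, -1], [0, 0, 2, -1], [0, -1, -1, 2]].
All simple roots have the same length, so the diagram is simply laced. The associated Dynkin diagram is a chain of 4 nodes with single edges (A_4), so the type is A_4 (the algebra sl(5)).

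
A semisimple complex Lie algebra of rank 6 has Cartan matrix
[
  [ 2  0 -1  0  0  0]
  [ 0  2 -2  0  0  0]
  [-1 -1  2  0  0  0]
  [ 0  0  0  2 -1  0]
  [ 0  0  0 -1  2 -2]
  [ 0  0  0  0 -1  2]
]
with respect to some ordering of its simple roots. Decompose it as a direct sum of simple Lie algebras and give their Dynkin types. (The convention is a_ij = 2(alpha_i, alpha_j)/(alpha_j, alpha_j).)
B_3 (so(7)) + C_3 (sp(6))

The diagram associated to this matrix has two connected components: the simple roots {alpha_4, alpha_5, alpha_6} form a chain of 3 nodes with a double edge at one end; the terminal node there is the unique short simple root (B_3), and {alpha_1, alpha_2, alpha_3} form a chain of 3 nodes with a double edge at one end; the terminal node there is the unique long simple root (C_3). A semisimple Lie algebra decomposes uniquely as the direct sum of simple ideals, one per connected component of its Dynkin diagram, so g ≅ B_3 ⊕ C_3 (dimension 21 + 21 = 42).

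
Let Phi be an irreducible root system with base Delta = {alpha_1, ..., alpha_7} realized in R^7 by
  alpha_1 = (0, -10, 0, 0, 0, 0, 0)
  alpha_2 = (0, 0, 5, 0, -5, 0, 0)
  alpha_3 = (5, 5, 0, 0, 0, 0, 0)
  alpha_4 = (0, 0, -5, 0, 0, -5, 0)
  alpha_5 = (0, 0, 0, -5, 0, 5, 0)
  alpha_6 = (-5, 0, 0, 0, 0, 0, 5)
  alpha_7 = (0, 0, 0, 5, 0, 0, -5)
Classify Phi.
Compute the Cartan integers a_ij = 2(alpha_i, alpha_j)/(alpha_j, alpha_j); the resulting 7x7 Cartan matrix is
[[2, 0, -2, 0, 0, 0, 0], [0, 2, 0, -1, 0, 0, 0], [-1, 0, 2, 0, 0, -1, 0], [0, -1, 0, 2, -1, 0, 0], [0, 0, 0, -1, 2, 0, -1], [0, 0, -1, 0, 0, 2, -1], [0, 0, 0, 0, -1, -1, 2]].
The roots have two lengths (squared-length ratio 2:1); the short ones are alpha_{2,3,4,5,6,7}. The associated Dynkin diagram is a chain of 7 nodes with a double edge at one end; the terminal node there is the unique long simple root (C_7), so the type is C_7 (the algebra sp(14)).

C_7 (sp(14))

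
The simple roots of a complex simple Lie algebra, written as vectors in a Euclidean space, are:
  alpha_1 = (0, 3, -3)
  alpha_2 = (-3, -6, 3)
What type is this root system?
type G_2

Compute the Cartan integers a_ij = 2(alpha_i, alpha_j)/(alpha_j, alpha_j); the resulting 2x2 Cartan matrix is
[[2, -1], [-3, 2]].
The roots have two lengths (squared-length ratio 3:1); the short ones are alpha_{1}. The associated Dynkin diagram is two nodes joined by a triple edge (G_2), so the type is G_2.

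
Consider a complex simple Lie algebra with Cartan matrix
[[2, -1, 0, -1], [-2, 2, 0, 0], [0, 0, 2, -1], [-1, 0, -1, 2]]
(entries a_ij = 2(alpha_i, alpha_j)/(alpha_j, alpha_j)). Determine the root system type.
The matrix has rank 4 with 2's on the diagonal. Reading the off-diagonal entries as Dynkin edges (a single edge where a_ij = a_ji = -1; a double or triple edge where a_ij * a_ji = 2 or 3), the diagram is a chain of 4 nodes with a double edge at one end; the terminal node there is the unique long simple root (C_4). One simple-root ordering that puts it in standard form is (alpha_3, alpha_4, alpha_1, alpha_2). So the algebra is type C_4, i.e. sp(8).

C_4 (sp(8))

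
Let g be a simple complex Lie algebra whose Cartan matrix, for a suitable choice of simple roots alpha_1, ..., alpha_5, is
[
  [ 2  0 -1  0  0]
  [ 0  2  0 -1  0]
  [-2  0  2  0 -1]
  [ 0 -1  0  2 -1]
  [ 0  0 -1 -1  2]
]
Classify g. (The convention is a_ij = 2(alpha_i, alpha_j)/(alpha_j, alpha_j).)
type B_5

The matrix has rank 5 with 2's on the diagonal. Reading the off-diagonal entries as Dynkin edges (a single edge where a_ij = a_ji = -1; a double or triple edge where a_ij * a_ji = 2 or 3), the diagram is a chain of 5 nodes with a double edge at one end; the terminal node there is the unique short simple root (B_5). One simple-root ordering that puts it in standard form is (alpha_2, alpha_4, alpha_5, alpha_3, alpha_1). So the algebra is type B_5, i.e. so(11).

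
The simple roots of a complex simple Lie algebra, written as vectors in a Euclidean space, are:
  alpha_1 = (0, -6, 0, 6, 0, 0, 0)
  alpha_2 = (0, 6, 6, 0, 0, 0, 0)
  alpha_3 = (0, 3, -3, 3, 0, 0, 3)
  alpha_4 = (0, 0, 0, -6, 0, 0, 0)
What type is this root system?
type F_4

Compute the Cartan integers a_ij = 2(alpha_i, alpha_j)/(alpha_j, alpha_j); the resulting 4x4 Cartan matrix is
[[2, -1, 0, -2], [-1, 2, 0, 0], [0, 0, 2, -1], [-1, 0, -1, 2]].
The roots have two lengths (squared-length ratio 2:1); the short ones are alpha_{3,4}. The associated Dynkin diagram is a chain of 4 nodes with a double edge between the middle two (F_4), so the type is F_4.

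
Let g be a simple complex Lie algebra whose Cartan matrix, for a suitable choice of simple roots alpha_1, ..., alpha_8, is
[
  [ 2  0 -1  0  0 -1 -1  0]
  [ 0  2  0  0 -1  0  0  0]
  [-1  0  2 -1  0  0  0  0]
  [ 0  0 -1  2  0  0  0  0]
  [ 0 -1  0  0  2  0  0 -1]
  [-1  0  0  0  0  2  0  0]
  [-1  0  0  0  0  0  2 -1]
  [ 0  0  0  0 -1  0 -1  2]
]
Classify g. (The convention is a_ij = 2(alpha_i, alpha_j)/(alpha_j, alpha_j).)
E8

The matrix has rank 8 with 2's on the diagonal. Reading the off-diagonal entries as Dynkin edges (a single edge where a_ij = a_ji = -1; a double or triple edge where a_ij * a_ji = 2 or 3), the diagram is a chain of 7 nodes with one extra node attached to the third node from one end (E_8). One simple-root ordering that puts it in standard form is (alpha_4, alpha_6, alpha_3, alpha_1, alpha_7, alpha_8, alpha_5, alpha_2). So the algebra is type E_8.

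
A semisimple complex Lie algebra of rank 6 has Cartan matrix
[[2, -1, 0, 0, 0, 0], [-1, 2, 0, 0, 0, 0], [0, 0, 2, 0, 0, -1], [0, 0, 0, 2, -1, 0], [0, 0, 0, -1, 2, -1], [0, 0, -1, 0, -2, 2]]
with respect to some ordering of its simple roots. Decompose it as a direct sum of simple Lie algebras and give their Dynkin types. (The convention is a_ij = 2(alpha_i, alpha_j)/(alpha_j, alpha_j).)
The diagram associated to this matrix has two connected components: the simple roots {alpha_1, alpha_2} form a chain of 2 nodes with single edges (A_2), and {alpha_3, alpha_4, alpha_5, alpha_6} form a chain of 4 nodes with a double edge between the middle two (F_4). A semisimple Lie algebra decomposes uniquely as the direct sum of simple ideals, one per connected component of its Dynkin diagram, so g ≅ A_2 ⊕ F_4 (dimension 8 + 52 = 60).

A_2 + F_4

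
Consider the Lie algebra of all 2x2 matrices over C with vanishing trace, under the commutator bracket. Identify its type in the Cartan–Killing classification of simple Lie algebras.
A_1 (sl(2))

This is sl(2), which has dimension 2^2 - 1 = 3 and rank 2 - 1 = 1 (a Cartan subalgebra is the diagonal traceless matrices). In the classification of classical Lie algebras, the special linear algebra sl(n+1) has type A_n; here n = 1, so the Dynkin diagram is a chain of 1 nodes with single edges (A_1). Hence the type is A_1.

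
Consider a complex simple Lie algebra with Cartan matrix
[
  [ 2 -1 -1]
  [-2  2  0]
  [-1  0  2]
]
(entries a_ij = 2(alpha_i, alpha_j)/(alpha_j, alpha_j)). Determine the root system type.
The matrix has rank 3 with 2's on the diagonal. Reading the off-diagonal entries as Dynkin edges (a single edge where a_ij = a_ji = -1; a double or triple edge where a_ij * a_ji = 2 or 3), the diagram is a chain of 3 nodes with a double edge at one end; the terminal node there is the unique long simple root (C_3). One simple-root ordering that puts it in standard form is (alpha_3, alpha_1, alpha_2). So the algebra is type C_3, i.e. sp(6).

C3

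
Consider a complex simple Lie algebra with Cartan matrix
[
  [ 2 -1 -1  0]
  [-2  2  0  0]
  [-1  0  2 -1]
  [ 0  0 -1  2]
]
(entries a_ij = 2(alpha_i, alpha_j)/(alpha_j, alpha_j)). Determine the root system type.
The matrix has rank 4 with 2's on the diagonal. Reading the off-diagonal entries as Dynkin edges (a single edge where a_ij = a_ji = -1; a double or triple edge where a_ij * a_ji = 2 or 3), the diagram is a chain of 4 nodes with a double edge at one end; the terminal node there is the unique long simple root (C_4). One simple-root ordering that puts it in standard form is (alpha_4, alpha_3, alpha_1, alpha_2). So the algebra is type C_4, i.e. sp(8).

type C_4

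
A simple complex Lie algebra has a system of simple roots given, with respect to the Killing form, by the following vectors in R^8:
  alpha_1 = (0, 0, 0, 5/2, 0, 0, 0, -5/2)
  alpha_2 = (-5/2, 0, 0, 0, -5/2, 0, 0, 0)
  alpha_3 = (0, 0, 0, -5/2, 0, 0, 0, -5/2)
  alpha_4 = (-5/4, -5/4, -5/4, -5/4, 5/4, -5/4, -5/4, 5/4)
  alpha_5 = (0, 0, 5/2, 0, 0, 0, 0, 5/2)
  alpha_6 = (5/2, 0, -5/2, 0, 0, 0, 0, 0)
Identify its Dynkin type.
E_6

Compute the Cartan integers a_ij = 2(alpha_i, alpha_j)/(alpha_j, alpha_j); the resulting 6x6 Cartan matrix is
[[2, 0, 0, -1, -1, 0], [0, 2, 0, 0, 0, -1], [0, 0, 2, 0, -1, 0], [-1, 0, 0, 2, 0, 0], [-1, 0, -1, 0, 2, -1], [0, -1, 0, 0, -1, 2]].
All simple roots have the same length, so the diagram is simply laced. The associated Dynkin diagram is a chain of 5 nodes with one extra node attached to the third node from one end (E_6), so the type is E_6.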